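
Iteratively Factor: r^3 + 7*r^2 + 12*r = (r + 3)*(r^2 + 4*r) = (r + 3)*(r + 4)*(r)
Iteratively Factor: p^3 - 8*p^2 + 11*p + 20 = (p - 4)*(p^2 - 4*p - 5) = (p - 5)*(p - 4)*(p + 1)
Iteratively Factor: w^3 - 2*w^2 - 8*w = (w)*(w^2 - 2*w - 8) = w*(w + 2)*(w - 4)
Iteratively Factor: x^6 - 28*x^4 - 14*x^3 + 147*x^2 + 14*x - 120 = (x - 1)*(x^5 + x^4 - 27*x^3 - 41*x^2 + 106*x + 120) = (x - 1)*(x + 4)*(x^4 - 3*x^3 - 15*x^2 + 19*x + 30) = (x - 5)*(x - 1)*(x + 4)*(x^3 + 2*x^2 - 5*x - 6) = (x - 5)*(x - 1)*(x + 3)*(x + 4)*(x^2 - x - 2) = (x - 5)*(x - 2)*(x - 1)*(x + 3)*(x + 4)*(x + 1)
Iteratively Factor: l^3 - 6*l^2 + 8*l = (l)*(l^2 - 6*l + 8) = l*(l - 2)*(l - 4)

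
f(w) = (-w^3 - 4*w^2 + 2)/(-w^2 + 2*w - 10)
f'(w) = (2*w - 2)*(-w^3 - 4*w^2 + 2)/(-w^2 + 2*w - 10)^2 + (-3*w^2 - 8*w)/(-w^2 + 2*w - 10)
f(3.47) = 5.82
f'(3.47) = 2.33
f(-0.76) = -0.01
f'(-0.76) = -0.36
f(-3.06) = 0.27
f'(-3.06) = 0.23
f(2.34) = 3.03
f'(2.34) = 2.50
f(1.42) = 0.97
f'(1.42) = 1.81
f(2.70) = 3.94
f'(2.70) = 2.53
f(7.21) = 12.21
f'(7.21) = 1.30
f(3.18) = 5.13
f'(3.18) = 2.43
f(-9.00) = -3.73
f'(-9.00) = 0.88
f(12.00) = 17.71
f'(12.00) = 1.06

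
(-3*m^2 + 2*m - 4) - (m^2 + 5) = -4*m^2 + 2*m - 9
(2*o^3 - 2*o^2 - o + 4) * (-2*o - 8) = -4*o^4 - 12*o^3 + 18*o^2 - 32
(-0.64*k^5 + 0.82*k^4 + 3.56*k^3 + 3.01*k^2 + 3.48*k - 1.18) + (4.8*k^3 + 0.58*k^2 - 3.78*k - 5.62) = -0.64*k^5 + 0.82*k^4 + 8.36*k^3 + 3.59*k^2 - 0.3*k - 6.8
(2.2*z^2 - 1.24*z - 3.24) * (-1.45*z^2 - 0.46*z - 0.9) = -3.19*z^4 + 0.786*z^3 + 3.2884*z^2 + 2.6064*z + 2.916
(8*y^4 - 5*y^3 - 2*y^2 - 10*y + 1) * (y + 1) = 8*y^5 + 3*y^4 - 7*y^3 - 12*y^2 - 9*y + 1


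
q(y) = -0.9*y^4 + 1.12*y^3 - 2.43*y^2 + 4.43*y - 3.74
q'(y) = -3.6*y^3 + 3.36*y^2 - 4.86*y + 4.43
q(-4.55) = -565.44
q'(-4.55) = 435.21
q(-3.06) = -151.05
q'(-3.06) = 153.91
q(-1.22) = -16.79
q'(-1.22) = 21.90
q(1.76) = -6.00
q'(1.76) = -13.34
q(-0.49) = -6.68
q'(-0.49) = 8.04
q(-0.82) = -10.03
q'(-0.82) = 12.66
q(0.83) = -1.52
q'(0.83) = 0.65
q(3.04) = -58.13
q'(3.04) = -80.43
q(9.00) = -5249.12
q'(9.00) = -2391.55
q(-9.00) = -6961.82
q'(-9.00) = 2944.73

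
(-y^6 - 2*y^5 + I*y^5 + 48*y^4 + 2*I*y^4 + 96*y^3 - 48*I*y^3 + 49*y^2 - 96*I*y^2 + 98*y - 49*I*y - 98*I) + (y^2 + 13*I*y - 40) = -y^6 - 2*y^5 + I*y^5 + 48*y^4 + 2*I*y^4 + 96*y^3 - 48*I*y^3 + 50*y^2 - 96*I*y^2 + 98*y - 36*I*y - 40 - 98*I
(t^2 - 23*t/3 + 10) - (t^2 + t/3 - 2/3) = 32/3 - 8*t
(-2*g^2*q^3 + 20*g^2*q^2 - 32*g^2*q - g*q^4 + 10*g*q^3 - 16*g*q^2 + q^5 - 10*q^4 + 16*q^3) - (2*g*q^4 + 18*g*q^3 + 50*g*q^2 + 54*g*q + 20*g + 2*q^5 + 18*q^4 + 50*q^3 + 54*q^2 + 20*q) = -2*g^2*q^3 + 20*g^2*q^2 - 32*g^2*q - 3*g*q^4 - 8*g*q^3 - 66*g*q^2 - 54*g*q - 20*g - q^5 - 28*q^4 - 34*q^3 - 54*q^2 - 20*q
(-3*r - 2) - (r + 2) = -4*r - 4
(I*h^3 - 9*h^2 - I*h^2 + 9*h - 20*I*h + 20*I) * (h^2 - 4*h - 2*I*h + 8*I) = I*h^5 - 7*h^4 - 5*I*h^4 + 35*h^3 + 2*I*h^3 - 68*h^2 + 10*I*h^2 + 200*h - 8*I*h - 160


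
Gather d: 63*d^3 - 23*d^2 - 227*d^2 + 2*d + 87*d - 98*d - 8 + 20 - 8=63*d^3 - 250*d^2 - 9*d + 4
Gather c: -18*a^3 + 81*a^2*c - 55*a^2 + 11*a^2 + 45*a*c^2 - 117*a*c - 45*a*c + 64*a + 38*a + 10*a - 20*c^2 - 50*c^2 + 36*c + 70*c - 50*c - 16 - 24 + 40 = -18*a^3 - 44*a^2 + 112*a + c^2*(45*a - 70) + c*(81*a^2 - 162*a + 56)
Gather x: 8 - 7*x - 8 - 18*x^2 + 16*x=-18*x^2 + 9*x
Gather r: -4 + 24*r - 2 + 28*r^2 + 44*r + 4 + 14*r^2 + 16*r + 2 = 42*r^2 + 84*r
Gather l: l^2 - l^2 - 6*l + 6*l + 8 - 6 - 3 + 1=0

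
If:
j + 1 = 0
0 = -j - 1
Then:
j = -1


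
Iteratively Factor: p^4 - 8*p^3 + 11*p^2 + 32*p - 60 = (p - 3)*(p^3 - 5*p^2 - 4*p + 20) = (p - 3)*(p - 2)*(p^2 - 3*p - 10) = (p - 3)*(p - 2)*(p + 2)*(p - 5)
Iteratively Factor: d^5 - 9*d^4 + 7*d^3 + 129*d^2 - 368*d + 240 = (d - 4)*(d^4 - 5*d^3 - 13*d^2 + 77*d - 60) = (d - 4)*(d - 3)*(d^3 - 2*d^2 - 19*d + 20) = (d - 4)*(d - 3)*(d - 1)*(d^2 - d - 20) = (d - 5)*(d - 4)*(d - 3)*(d - 1)*(d + 4)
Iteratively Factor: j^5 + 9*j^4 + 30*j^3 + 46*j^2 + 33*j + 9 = (j + 1)*(j^4 + 8*j^3 + 22*j^2 + 24*j + 9) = (j + 1)*(j + 3)*(j^3 + 5*j^2 + 7*j + 3) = (j + 1)*(j + 3)^2*(j^2 + 2*j + 1) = (j + 1)^2*(j + 3)^2*(j + 1)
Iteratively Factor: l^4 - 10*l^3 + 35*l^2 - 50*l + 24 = (l - 1)*(l^3 - 9*l^2 + 26*l - 24) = (l - 2)*(l - 1)*(l^2 - 7*l + 12) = (l - 3)*(l - 2)*(l - 1)*(l - 4)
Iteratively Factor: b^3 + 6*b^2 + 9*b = (b + 3)*(b^2 + 3*b) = b*(b + 3)*(b + 3)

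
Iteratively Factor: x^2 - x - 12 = (x - 4)*(x + 3)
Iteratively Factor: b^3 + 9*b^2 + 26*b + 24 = (b + 2)*(b^2 + 7*b + 12) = (b + 2)*(b + 3)*(b + 4)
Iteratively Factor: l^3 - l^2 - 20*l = (l + 4)*(l^2 - 5*l) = (l - 5)*(l + 4)*(l)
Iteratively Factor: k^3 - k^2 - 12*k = (k)*(k^2 - k - 12) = k*(k - 4)*(k + 3)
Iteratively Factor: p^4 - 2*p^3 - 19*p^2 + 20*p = (p + 4)*(p^3 - 6*p^2 + 5*p) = (p - 1)*(p + 4)*(p^2 - 5*p) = (p - 5)*(p - 1)*(p + 4)*(p)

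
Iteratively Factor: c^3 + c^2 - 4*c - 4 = (c + 1)*(c^2 - 4) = (c + 1)*(c + 2)*(c - 2)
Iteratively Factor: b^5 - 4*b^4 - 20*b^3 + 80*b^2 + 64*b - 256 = (b + 2)*(b^4 - 6*b^3 - 8*b^2 + 96*b - 128) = (b - 4)*(b + 2)*(b^3 - 2*b^2 - 16*b + 32) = (b - 4)*(b + 2)*(b + 4)*(b^2 - 6*b + 8) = (b - 4)*(b - 2)*(b + 2)*(b + 4)*(b - 4)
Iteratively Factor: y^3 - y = (y)*(y^2 - 1) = y*(y + 1)*(y - 1)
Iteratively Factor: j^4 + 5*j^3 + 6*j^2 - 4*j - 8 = (j - 1)*(j^3 + 6*j^2 + 12*j + 8) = (j - 1)*(j + 2)*(j^2 + 4*j + 4) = (j - 1)*(j + 2)^2*(j + 2)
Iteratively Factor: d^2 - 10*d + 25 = (d - 5)*(d - 5)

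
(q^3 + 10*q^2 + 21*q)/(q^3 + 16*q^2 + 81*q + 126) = q/(q + 6)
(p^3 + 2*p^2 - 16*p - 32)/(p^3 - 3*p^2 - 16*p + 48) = (p + 2)/(p - 3)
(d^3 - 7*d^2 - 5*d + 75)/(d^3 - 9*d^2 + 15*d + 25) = (d + 3)/(d + 1)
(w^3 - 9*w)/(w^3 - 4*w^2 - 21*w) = (w - 3)/(w - 7)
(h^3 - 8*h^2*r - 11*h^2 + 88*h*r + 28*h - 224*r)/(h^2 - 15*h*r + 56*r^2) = (-h^2 + 11*h - 28)/(-h + 7*r)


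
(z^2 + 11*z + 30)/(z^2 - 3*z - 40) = (z + 6)/(z - 8)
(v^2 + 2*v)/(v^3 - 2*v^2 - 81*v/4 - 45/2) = 4*v*(v + 2)/(4*v^3 - 8*v^2 - 81*v - 90)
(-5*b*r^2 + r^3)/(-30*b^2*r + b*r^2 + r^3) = r/(6*b + r)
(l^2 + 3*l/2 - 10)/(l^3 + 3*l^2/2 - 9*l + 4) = (2*l - 5)/(2*l^2 - 5*l + 2)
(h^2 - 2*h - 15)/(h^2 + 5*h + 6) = (h - 5)/(h + 2)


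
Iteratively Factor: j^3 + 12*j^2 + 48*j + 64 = (j + 4)*(j^2 + 8*j + 16) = (j + 4)^2*(j + 4)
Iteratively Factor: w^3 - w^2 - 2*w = (w)*(w^2 - w - 2) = w*(w + 1)*(w - 2)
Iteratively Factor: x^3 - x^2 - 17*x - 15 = (x - 5)*(x^2 + 4*x + 3) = (x - 5)*(x + 1)*(x + 3)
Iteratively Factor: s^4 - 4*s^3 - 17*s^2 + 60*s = (s)*(s^3 - 4*s^2 - 17*s + 60) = s*(s - 5)*(s^2 + s - 12) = s*(s - 5)*(s - 3)*(s + 4)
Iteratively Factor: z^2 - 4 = (z + 2)*(z - 2)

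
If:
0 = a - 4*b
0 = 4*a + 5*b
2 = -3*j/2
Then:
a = 0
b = 0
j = -4/3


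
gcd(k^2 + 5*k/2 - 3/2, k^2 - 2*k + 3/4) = k - 1/2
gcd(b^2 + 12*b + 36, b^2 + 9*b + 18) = b + 6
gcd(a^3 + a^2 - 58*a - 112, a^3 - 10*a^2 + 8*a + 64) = a^2 - 6*a - 16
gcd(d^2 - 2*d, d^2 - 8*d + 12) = d - 2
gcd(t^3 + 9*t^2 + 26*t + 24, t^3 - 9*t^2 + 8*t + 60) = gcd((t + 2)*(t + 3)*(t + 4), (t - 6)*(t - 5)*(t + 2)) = t + 2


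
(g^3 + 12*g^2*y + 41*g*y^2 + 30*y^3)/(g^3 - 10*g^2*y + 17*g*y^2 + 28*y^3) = (g^2 + 11*g*y + 30*y^2)/(g^2 - 11*g*y + 28*y^2)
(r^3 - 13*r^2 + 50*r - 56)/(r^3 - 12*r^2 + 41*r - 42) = (r - 4)/(r - 3)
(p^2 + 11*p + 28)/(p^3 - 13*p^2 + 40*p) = (p^2 + 11*p + 28)/(p*(p^2 - 13*p + 40))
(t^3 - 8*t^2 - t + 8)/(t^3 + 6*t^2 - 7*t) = (t^2 - 7*t - 8)/(t*(t + 7))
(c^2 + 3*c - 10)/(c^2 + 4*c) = (c^2 + 3*c - 10)/(c*(c + 4))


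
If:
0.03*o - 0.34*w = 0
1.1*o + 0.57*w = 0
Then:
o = 0.00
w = 0.00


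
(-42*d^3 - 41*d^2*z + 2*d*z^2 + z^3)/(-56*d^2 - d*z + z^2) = (-6*d^2 - 5*d*z + z^2)/(-8*d + z)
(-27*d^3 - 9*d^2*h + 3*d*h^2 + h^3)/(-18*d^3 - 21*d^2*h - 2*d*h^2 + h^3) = (9*d^2 - h^2)/(6*d^2 + 5*d*h - h^2)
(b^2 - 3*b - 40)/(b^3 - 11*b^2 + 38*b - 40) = (b^2 - 3*b - 40)/(b^3 - 11*b^2 + 38*b - 40)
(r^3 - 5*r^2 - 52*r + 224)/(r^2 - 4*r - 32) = (r^2 + 3*r - 28)/(r + 4)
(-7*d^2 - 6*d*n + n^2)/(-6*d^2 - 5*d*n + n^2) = (7*d - n)/(6*d - n)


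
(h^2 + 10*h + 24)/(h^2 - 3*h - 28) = (h + 6)/(h - 7)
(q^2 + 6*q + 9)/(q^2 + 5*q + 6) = (q + 3)/(q + 2)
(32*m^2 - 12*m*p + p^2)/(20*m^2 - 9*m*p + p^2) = (-8*m + p)/(-5*m + p)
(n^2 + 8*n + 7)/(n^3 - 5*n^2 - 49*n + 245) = (n + 1)/(n^2 - 12*n + 35)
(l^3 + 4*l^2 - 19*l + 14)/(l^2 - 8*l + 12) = (l^2 + 6*l - 7)/(l - 6)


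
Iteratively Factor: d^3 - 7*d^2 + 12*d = (d - 3)*(d^2 - 4*d) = (d - 4)*(d - 3)*(d)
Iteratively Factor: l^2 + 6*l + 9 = (l + 3)*(l + 3)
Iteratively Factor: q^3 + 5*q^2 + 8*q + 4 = (q + 1)*(q^2 + 4*q + 4) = (q + 1)*(q + 2)*(q + 2)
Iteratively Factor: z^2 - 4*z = (z - 4)*(z)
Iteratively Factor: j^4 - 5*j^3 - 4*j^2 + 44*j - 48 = (j - 2)*(j^3 - 3*j^2 - 10*j + 24) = (j - 2)*(j + 3)*(j^2 - 6*j + 8) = (j - 4)*(j - 2)*(j + 3)*(j - 2)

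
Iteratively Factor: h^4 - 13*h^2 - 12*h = (h)*(h^3 - 13*h - 12) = h*(h + 1)*(h^2 - h - 12) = h*(h - 4)*(h + 1)*(h + 3)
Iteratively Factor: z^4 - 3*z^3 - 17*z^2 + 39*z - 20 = (z - 5)*(z^3 + 2*z^2 - 7*z + 4) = (z - 5)*(z - 1)*(z^2 + 3*z - 4) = (z - 5)*(z - 1)*(z + 4)*(z - 1)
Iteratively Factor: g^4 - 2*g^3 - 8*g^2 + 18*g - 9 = (g - 3)*(g^3 + g^2 - 5*g + 3) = (g - 3)*(g - 1)*(g^2 + 2*g - 3) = (g - 3)*(g - 1)*(g + 3)*(g - 1)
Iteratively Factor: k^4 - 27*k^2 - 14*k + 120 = (k - 2)*(k^3 + 2*k^2 - 23*k - 60) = (k - 2)*(k + 3)*(k^2 - k - 20) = (k - 5)*(k - 2)*(k + 3)*(k + 4)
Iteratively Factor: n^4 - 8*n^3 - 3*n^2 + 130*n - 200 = (n + 4)*(n^3 - 12*n^2 + 45*n - 50) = (n - 5)*(n + 4)*(n^2 - 7*n + 10) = (n - 5)^2*(n + 4)*(n - 2)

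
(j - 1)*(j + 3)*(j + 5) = j^3 + 7*j^2 + 7*j - 15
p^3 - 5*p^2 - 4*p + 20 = (p - 5)*(p - 2)*(p + 2)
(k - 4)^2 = k^2 - 8*k + 16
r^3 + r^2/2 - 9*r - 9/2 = (r - 3)*(r + 1/2)*(r + 3)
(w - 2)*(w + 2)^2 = w^3 + 2*w^2 - 4*w - 8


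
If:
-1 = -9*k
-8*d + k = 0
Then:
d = 1/72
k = 1/9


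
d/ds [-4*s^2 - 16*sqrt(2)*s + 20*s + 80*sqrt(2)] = -8*s - 16*sqrt(2) + 20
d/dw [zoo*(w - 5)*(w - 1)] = zoo*(w - 3)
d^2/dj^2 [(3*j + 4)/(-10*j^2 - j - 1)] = 2*(-(3*j + 4)*(20*j + 1)^2 + (90*j + 43)*(10*j^2 + j + 1))/(10*j^2 + j + 1)^3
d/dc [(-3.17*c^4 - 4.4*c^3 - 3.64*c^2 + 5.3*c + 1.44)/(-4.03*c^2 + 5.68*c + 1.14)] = (25.5502*c^5 - 36.2848*c^4 - 64.4392*c^3 - 14.3642*c^2 + 3.3072*c - 2.1372)/(16.2409*c^4 - 45.7808*c^3 + 23.074*c^2 + 12.9504*c + 1.2996)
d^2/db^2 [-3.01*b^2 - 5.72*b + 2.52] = -6.02000000000000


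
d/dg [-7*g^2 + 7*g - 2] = 7 - 14*g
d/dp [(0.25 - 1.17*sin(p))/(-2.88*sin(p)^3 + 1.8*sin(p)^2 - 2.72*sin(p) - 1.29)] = (-6.7392*sin(p)^3 + 4.266*sin(p)^2 - 0.9*sin(p) + 2.1893)*cos(p)/(8.2944*sin(p)^6 - 10.368*sin(p)^5 + 18.9072*sin(p)^4 - 2.3616*sin(p)^3 + 2.7544*sin(p)^2 + 7.0176*sin(p) + 1.6641)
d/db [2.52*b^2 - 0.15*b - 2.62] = 5.04*b - 0.15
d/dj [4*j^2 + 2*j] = 8*j + 2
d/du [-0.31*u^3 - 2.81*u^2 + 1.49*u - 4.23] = -0.93*u^2 - 5.62*u + 1.49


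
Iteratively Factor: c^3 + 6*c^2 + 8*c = (c + 4)*(c^2 + 2*c) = c*(c + 4)*(c + 2)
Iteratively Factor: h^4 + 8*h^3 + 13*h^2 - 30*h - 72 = (h - 2)*(h^3 + 10*h^2 + 33*h + 36) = (h - 2)*(h + 4)*(h^2 + 6*h + 9) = (h - 2)*(h + 3)*(h + 4)*(h + 3)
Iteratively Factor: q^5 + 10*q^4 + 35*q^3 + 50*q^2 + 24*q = (q + 4)*(q^4 + 6*q^3 + 11*q^2 + 6*q) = (q + 3)*(q + 4)*(q^3 + 3*q^2 + 2*q) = q*(q + 3)*(q + 4)*(q^2 + 3*q + 2) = q*(q + 1)*(q + 3)*(q + 4)*(q + 2)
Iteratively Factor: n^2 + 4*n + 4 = (n + 2)*(n + 2)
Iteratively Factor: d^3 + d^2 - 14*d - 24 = (d + 3)*(d^2 - 2*d - 8) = (d - 4)*(d + 3)*(d + 2)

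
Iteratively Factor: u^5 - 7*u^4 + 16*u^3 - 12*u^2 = (u)*(u^4 - 7*u^3 + 16*u^2 - 12*u) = u*(u - 2)*(u^3 - 5*u^2 + 6*u) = u*(u - 2)^2*(u^2 - 3*u) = u^2*(u - 2)^2*(u - 3)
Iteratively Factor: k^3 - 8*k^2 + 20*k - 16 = (k - 2)*(k^2 - 6*k + 8) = (k - 4)*(k - 2)*(k - 2)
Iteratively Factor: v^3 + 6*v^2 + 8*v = (v + 2)*(v^2 + 4*v) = v*(v + 2)*(v + 4)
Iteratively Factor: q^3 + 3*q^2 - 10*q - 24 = (q + 4)*(q^2 - q - 6) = (q - 3)*(q + 4)*(q + 2)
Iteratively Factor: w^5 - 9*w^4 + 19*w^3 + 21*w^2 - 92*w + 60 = (w - 5)*(w^4 - 4*w^3 - w^2 + 16*w - 12) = (w - 5)*(w - 2)*(w^3 - 2*w^2 - 5*w + 6) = (w - 5)*(w - 2)*(w - 1)*(w^2 - w - 6) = (w - 5)*(w - 3)*(w - 2)*(w - 1)*(w + 2)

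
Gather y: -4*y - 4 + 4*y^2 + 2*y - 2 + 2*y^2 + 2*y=6*y^2 - 6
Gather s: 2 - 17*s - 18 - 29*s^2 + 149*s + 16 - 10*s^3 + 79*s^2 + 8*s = -10*s^3 + 50*s^2 + 140*s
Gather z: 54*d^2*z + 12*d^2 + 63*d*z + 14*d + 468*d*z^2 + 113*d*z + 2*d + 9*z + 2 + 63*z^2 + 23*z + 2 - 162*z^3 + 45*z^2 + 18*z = 12*d^2 + 16*d - 162*z^3 + z^2*(468*d + 108) + z*(54*d^2 + 176*d + 50) + 4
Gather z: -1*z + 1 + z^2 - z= z^2 - 2*z + 1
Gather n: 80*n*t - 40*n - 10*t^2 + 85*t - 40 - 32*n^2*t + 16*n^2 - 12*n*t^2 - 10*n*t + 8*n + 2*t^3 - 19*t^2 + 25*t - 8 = n^2*(16 - 32*t) + n*(-12*t^2 + 70*t - 32) + 2*t^3 - 29*t^2 + 110*t - 48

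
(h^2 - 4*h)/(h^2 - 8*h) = (h - 4)/(h - 8)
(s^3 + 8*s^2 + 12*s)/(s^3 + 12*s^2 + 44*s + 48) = s/(s + 4)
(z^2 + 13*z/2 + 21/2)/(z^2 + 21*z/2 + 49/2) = (z + 3)/(z + 7)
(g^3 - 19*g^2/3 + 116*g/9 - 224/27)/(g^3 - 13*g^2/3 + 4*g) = (g^2 - 5*g + 56/9)/(g*(g - 3))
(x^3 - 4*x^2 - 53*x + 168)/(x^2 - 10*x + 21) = (x^2 - x - 56)/(x - 7)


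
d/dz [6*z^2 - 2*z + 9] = 12*z - 2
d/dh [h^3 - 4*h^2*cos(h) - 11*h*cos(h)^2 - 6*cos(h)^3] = 4*h^2*sin(h) + 3*h^2 + 11*h*sin(2*h) - 8*h*cos(h) + 18*sin(h)*cos(h)^2 - 11*cos(h)^2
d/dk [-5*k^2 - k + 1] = -10*k - 1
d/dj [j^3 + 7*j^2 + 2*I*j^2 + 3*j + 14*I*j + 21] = 3*j^2 + j*(14 + 4*I) + 3 + 14*I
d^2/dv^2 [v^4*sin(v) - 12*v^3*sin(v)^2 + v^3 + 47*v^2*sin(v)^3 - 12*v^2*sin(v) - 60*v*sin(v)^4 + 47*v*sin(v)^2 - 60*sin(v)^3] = -v^4*sin(v) + 8*v^3*cos(v) - 24*v^3*cos(2*v) - 45*v^2*sin(v)/4 - 72*v^2*sin(2*v) + 423*v^2*sin(3*v)/4 + 93*v*cos(v) + 240*v*cos(2*v)^2 + 10*v*cos(2*v) - 141*v*cos(3*v) - 150*v + 183*sin(v)/2 - 26*sin(2*v) - 317*sin(3*v)/2 + 60*sin(4*v)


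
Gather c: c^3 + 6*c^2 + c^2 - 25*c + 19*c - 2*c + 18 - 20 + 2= c^3 + 7*c^2 - 8*c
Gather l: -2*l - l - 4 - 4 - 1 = -3*l - 9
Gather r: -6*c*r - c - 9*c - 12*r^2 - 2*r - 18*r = -10*c - 12*r^2 + r*(-6*c - 20)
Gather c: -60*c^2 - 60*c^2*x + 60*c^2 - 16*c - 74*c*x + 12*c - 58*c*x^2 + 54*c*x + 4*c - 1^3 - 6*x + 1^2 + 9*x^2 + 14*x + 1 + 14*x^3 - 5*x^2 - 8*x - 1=-60*c^2*x + c*(-58*x^2 - 20*x) + 14*x^3 + 4*x^2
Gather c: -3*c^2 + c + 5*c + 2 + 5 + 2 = -3*c^2 + 6*c + 9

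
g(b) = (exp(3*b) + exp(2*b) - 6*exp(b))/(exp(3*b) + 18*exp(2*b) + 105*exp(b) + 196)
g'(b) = (-3*exp(3*b) - 36*exp(2*b) - 105*exp(b))*(exp(3*b) + exp(2*b) - 6*exp(b))/(exp(3*b) + 18*exp(2*b) + 105*exp(b) + 196)^2 + (3*exp(3*b) + 2*exp(2*b) - 6*exp(b))/(exp(3*b) + 18*exp(2*b) + 105*exp(b) + 196) = (17*exp(3*b) + 103*exp(2*b) + 80*exp(b) - 168)*exp(b)/(exp(5*b) + 29*exp(4*b) + 331*exp(3*b) + 1855*exp(2*b) + 5096*exp(b) + 5488)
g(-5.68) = -0.00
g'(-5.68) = -0.00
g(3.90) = 0.72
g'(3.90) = 0.22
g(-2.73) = -0.00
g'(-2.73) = -0.00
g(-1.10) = -0.01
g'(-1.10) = -0.01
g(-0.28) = -0.01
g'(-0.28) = -0.00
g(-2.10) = -0.00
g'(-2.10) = -0.00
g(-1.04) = -0.01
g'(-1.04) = -0.01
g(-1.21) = -0.01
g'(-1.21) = -0.01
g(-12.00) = 0.00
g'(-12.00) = 0.00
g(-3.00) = 0.00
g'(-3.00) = 0.00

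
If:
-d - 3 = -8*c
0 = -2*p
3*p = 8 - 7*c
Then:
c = 8/7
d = 43/7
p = 0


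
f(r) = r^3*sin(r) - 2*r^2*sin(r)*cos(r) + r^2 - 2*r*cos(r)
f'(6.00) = 129.63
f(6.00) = -16.56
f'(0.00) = -2.00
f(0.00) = 0.00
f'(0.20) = -1.68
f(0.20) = -0.37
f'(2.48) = 10.68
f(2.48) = 25.40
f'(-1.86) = 0.13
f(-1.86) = 6.67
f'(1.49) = 16.60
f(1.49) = 4.92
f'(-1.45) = -3.50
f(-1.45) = 5.98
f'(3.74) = -79.13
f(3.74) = -22.32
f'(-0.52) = -3.95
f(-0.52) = 1.48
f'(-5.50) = -63.32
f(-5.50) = -109.59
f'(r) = r^3*cos(r) + 2*r^2*sin(r)^2 + 3*r^2*sin(r) - 2*r^2*cos(r)^2 - 4*r*sin(r)*cos(r) + 2*r*sin(r) + 2*r - 2*cos(r)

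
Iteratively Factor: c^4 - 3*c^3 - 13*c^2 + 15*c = (c - 1)*(c^3 - 2*c^2 - 15*c) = (c - 1)*(c + 3)*(c^2 - 5*c) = (c - 5)*(c - 1)*(c + 3)*(c)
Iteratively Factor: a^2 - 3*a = (a)*(a - 3)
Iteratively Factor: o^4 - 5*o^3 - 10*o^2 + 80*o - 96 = (o - 2)*(o^3 - 3*o^2 - 16*o + 48) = (o - 3)*(o - 2)*(o^2 - 16) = (o - 3)*(o - 2)*(o + 4)*(o - 4)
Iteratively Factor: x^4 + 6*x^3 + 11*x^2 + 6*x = (x + 3)*(x^3 + 3*x^2 + 2*x) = (x + 2)*(x + 3)*(x^2 + x) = x*(x + 2)*(x + 3)*(x + 1)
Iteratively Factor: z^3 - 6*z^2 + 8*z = (z - 2)*(z^2 - 4*z) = (z - 4)*(z - 2)*(z)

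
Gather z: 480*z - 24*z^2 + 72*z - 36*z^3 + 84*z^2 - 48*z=-36*z^3 + 60*z^2 + 504*z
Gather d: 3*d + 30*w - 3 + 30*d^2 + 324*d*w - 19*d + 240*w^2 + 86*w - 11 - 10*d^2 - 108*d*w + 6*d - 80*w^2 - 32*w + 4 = 20*d^2 + d*(216*w - 10) + 160*w^2 + 84*w - 10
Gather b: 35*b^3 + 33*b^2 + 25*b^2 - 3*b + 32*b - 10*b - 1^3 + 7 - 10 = 35*b^3 + 58*b^2 + 19*b - 4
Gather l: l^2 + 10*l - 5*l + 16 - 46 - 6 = l^2 + 5*l - 36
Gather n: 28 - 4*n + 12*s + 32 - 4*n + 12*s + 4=-8*n + 24*s + 64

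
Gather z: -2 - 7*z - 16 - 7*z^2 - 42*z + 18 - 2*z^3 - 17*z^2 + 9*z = -2*z^3 - 24*z^2 - 40*z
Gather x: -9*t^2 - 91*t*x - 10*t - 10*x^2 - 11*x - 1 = -9*t^2 - 10*t - 10*x^2 + x*(-91*t - 11) - 1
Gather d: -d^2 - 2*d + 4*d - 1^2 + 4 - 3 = -d^2 + 2*d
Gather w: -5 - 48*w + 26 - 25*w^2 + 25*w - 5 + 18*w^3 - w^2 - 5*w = 18*w^3 - 26*w^2 - 28*w + 16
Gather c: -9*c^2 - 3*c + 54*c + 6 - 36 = -9*c^2 + 51*c - 30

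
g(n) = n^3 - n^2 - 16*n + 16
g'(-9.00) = 245.00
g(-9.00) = -650.00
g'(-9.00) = 245.00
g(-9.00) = -650.00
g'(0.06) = -16.11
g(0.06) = 15.04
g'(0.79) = -15.71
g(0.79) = 3.23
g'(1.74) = -10.40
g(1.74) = -9.60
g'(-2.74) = 12.00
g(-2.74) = 31.76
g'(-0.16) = -15.60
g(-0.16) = 18.53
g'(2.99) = 4.84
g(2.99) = -14.05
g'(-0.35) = -14.93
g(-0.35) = 21.43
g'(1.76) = -10.23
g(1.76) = -9.81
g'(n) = 3*n^2 - 2*n - 16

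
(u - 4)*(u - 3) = u^2 - 7*u + 12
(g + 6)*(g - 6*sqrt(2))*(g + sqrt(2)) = g^3 - 5*sqrt(2)*g^2 + 6*g^2 - 30*sqrt(2)*g - 12*g - 72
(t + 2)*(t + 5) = t^2 + 7*t + 10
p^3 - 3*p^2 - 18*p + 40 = (p - 5)*(p - 2)*(p + 4)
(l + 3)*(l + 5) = l^2 + 8*l + 15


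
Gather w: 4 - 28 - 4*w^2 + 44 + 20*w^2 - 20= 16*w^2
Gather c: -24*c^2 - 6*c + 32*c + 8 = -24*c^2 + 26*c + 8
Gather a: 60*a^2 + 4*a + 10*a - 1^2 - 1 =60*a^2 + 14*a - 2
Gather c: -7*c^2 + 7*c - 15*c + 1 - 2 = -7*c^2 - 8*c - 1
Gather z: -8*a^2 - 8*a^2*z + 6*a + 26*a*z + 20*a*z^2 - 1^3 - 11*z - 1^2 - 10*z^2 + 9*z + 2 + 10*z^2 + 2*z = -8*a^2 + 20*a*z^2 + 6*a + z*(-8*a^2 + 26*a)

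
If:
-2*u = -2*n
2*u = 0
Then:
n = 0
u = 0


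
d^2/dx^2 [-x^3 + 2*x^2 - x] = 4 - 6*x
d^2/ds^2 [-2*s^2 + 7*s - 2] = -4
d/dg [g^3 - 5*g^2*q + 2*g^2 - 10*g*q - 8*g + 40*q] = 3*g^2 - 10*g*q + 4*g - 10*q - 8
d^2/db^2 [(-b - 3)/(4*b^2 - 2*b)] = (b*(2*b - 1)*(6*b + 5) - (b + 3)*(4*b - 1)^2)/(b^3*(2*b - 1)^3)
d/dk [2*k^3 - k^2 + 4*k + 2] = 6*k^2 - 2*k + 4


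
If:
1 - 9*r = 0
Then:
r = 1/9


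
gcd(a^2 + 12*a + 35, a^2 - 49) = a + 7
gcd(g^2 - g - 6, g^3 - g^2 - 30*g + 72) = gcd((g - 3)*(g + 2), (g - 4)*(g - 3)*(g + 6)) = g - 3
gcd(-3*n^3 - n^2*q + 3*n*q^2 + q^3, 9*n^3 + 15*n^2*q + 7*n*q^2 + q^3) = 3*n^2 + 4*n*q + q^2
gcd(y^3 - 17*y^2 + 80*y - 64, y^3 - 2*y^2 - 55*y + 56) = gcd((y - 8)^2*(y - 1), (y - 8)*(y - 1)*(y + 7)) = y^2 - 9*y + 8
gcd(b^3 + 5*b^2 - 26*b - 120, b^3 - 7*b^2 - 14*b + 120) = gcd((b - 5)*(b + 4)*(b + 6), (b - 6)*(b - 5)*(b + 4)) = b^2 - b - 20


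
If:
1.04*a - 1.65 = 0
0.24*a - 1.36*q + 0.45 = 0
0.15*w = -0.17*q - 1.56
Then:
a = 1.59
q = 0.61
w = -11.09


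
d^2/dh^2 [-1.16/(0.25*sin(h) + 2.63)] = (0.0725*sin(h)^2 - 0.7627*sin(h) - 0.145)/(0.25*sin(h) + 2.63)^3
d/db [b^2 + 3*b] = 2*b + 3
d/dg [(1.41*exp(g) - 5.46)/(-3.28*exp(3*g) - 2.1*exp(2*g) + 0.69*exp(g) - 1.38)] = (9.2496*exp(3*g) - 50.7654*exp(2*g) - 22.932*exp(g) + 1.8216)*exp(g)/(10.7584*exp(6*g) + 13.776*exp(5*g) - 0.1164*exp(4*g) + 6.1548*exp(3*g) + 6.2721*exp(2*g) - 1.9044*exp(g) + 1.9044)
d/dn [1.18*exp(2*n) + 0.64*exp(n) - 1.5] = (2.36*exp(n) + 0.64)*exp(n)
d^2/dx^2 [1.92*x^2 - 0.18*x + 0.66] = 3.84000000000000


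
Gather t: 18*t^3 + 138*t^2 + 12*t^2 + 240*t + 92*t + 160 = 18*t^3 + 150*t^2 + 332*t + 160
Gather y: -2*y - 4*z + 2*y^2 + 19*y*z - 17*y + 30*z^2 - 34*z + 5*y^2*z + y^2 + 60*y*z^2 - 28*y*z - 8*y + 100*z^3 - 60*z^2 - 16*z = y^2*(5*z + 3) + y*(60*z^2 - 9*z - 27) + 100*z^3 - 30*z^2 - 54*z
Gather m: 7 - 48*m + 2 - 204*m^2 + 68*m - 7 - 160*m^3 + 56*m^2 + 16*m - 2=-160*m^3 - 148*m^2 + 36*m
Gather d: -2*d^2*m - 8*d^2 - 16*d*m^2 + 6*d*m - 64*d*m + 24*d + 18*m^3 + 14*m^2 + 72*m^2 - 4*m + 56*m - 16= d^2*(-2*m - 8) + d*(-16*m^2 - 58*m + 24) + 18*m^3 + 86*m^2 + 52*m - 16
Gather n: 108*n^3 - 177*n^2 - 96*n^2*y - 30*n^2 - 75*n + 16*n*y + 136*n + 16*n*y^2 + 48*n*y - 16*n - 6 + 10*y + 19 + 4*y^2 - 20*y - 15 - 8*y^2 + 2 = 108*n^3 + n^2*(-96*y - 207) + n*(16*y^2 + 64*y + 45) - 4*y^2 - 10*y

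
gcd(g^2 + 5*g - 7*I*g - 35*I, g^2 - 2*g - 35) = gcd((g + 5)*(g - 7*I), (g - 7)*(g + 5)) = g + 5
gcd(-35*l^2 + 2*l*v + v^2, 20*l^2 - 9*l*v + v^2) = -5*l + v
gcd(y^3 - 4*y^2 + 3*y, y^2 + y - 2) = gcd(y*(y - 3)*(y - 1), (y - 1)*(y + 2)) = y - 1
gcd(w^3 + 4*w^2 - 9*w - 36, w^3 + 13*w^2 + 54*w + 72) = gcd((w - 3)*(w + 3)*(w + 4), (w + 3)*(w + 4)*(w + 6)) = w^2 + 7*w + 12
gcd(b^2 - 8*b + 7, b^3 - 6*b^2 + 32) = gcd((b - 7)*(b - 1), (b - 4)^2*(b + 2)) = 1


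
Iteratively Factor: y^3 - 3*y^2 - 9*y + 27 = (y + 3)*(y^2 - 6*y + 9) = (y - 3)*(y + 3)*(y - 3)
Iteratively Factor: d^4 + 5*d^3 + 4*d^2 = (d + 4)*(d^3 + d^2) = d*(d + 4)*(d^2 + d) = d^2*(d + 4)*(d + 1)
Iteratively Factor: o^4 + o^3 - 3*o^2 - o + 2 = (o + 2)*(o^3 - o^2 - o + 1) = (o - 1)*(o + 2)*(o^2 - 1) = (o - 1)^2*(o + 2)*(o + 1)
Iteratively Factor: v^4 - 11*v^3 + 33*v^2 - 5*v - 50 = (v - 5)*(v^3 - 6*v^2 + 3*v + 10) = (v - 5)*(v + 1)*(v^2 - 7*v + 10) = (v - 5)*(v - 2)*(v + 1)*(v - 5)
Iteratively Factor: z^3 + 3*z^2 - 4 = (z - 1)*(z^2 + 4*z + 4) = (z - 1)*(z + 2)*(z + 2)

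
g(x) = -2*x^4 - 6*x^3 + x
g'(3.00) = -377.00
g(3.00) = -321.00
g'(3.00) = -377.00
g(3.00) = -321.00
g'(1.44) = -60.21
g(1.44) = -25.08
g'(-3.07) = 62.83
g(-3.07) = -7.12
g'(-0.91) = -7.88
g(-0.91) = 2.24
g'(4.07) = -836.52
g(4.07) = -949.24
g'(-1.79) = -10.79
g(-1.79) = 12.09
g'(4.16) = -886.43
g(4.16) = -1026.76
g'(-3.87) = 195.10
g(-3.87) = -104.72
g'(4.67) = -1206.34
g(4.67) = -1557.67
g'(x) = -8*x^3 - 18*x^2 + 1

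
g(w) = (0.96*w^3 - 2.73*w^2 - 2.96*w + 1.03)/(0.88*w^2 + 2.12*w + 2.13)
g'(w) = (-1.76*w - 2.12)*(0.96*w^3 - 2.73*w^2 - 2.96*w + 1.03)/(0.88*w^2 + 2.12*w + 2.13)^2 + (2.88*w^2 - 5.46*w - 2.96)/(0.88*w^2 + 2.12*w + 2.13) = (0.8448*w^4 + 4.0704*w^3 + 2.9516*w^2 - 13.4426*w - 8.4884)/(0.7744*w^4 + 3.7312*w^3 + 8.2432*w^2 + 9.0312*w + 4.5369)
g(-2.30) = -9.58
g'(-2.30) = 3.34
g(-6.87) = -14.39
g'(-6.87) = 0.93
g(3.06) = -0.36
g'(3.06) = 0.59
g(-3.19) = -11.21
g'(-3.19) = 1.06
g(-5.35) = -13.04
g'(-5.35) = 0.85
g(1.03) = -0.74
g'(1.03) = -0.50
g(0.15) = 0.21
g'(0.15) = -1.71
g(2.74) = -0.54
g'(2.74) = 0.51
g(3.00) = -0.40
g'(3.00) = 0.58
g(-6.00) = -13.60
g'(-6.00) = 0.89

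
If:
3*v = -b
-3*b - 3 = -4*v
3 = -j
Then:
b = -9/13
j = -3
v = 3/13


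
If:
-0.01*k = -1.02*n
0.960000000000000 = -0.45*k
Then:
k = -2.13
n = -0.02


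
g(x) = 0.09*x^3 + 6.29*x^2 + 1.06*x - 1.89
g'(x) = 0.27*x^2 + 12.58*x + 1.06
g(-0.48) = -0.96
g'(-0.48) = -4.92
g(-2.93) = 46.74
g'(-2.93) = -33.48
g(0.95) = 4.87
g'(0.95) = 13.25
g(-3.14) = 54.01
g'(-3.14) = -35.78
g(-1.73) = 14.64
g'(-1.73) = -19.90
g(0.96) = 5.00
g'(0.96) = 13.39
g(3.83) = 99.49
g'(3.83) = 53.20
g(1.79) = 20.68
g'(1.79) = 24.44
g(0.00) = -1.89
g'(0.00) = 1.06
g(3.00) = 60.33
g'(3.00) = 41.23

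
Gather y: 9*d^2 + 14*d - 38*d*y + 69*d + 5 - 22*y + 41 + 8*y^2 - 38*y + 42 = 9*d^2 + 83*d + 8*y^2 + y*(-38*d - 60) + 88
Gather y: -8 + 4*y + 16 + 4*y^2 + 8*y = 4*y^2 + 12*y + 8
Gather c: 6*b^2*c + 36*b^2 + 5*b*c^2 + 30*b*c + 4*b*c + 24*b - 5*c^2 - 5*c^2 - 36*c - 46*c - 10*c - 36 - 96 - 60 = 36*b^2 + 24*b + c^2*(5*b - 10) + c*(6*b^2 + 34*b - 92) - 192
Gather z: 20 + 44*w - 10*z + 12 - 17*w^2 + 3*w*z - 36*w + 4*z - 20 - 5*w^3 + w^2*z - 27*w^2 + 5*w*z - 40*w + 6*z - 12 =-5*w^3 - 44*w^2 - 32*w + z*(w^2 + 8*w)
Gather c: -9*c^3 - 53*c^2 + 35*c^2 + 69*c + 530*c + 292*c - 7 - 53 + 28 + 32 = -9*c^3 - 18*c^2 + 891*c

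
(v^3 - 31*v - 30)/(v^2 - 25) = (v^2 - 5*v - 6)/(v - 5)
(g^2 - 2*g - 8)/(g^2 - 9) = (g^2 - 2*g - 8)/(g^2 - 9)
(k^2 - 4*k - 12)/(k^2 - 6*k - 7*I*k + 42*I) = (k + 2)/(k - 7*I)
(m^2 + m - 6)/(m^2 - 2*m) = (m + 3)/m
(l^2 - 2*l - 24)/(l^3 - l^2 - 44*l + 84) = (l + 4)/(l^2 + 5*l - 14)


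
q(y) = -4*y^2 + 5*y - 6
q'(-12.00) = 101.00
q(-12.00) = -642.00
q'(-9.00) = 77.00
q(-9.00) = -375.00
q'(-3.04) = 29.32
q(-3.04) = -58.17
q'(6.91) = -50.28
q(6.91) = -162.44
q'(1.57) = -7.56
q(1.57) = -8.01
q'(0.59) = 0.28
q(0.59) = -4.44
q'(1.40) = -6.20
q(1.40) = -6.84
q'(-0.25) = 7.00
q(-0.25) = -7.50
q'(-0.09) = 5.72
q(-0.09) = -6.48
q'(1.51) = -7.08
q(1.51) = -7.57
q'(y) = 5 - 8*y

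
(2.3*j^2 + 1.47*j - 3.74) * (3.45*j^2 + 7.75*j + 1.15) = 7.935*j^4 + 22.8965*j^3 + 1.1345*j^2 - 27.2945*j - 4.301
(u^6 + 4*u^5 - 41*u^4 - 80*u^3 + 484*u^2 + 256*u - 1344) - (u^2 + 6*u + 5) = u^6 + 4*u^5 - 41*u^4 - 80*u^3 + 483*u^2 + 250*u - 1349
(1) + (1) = 2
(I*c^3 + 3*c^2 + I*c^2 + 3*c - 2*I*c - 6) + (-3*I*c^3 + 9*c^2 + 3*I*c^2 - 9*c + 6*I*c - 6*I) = -2*I*c^3 + 12*c^2 + 4*I*c^2 - 6*c + 4*I*c - 6 - 6*I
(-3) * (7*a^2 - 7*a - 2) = -21*a^2 + 21*a + 6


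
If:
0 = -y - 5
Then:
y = -5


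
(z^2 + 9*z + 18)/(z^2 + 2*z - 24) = (z + 3)/(z - 4)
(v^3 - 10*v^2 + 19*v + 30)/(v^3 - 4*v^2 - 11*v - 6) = (v - 5)/(v + 1)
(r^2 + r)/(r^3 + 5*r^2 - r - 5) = r/(r^2 + 4*r - 5)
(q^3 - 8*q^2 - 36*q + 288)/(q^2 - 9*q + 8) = (q^2 - 36)/(q - 1)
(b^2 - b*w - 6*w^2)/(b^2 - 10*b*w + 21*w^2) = (-b - 2*w)/(-b + 7*w)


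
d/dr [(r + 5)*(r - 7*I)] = 2*r + 5 - 7*I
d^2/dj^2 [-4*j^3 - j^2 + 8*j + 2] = -24*j - 2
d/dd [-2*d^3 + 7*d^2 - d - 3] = -6*d^2 + 14*d - 1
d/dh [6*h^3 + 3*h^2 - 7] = 6*h*(3*h + 1)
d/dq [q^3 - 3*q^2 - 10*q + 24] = 3*q^2 - 6*q - 10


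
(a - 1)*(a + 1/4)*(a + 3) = a^3 + 9*a^2/4 - 5*a/2 - 3/4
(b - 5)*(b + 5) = b^2 - 25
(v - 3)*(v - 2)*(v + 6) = v^3 + v^2 - 24*v + 36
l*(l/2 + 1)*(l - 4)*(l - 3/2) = l^4/2 - 7*l^3/4 - 5*l^2/2 + 6*l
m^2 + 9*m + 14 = (m + 2)*(m + 7)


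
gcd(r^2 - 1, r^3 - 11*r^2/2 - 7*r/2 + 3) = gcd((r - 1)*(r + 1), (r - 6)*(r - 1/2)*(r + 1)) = r + 1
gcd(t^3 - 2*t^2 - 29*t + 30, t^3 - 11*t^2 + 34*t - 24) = t^2 - 7*t + 6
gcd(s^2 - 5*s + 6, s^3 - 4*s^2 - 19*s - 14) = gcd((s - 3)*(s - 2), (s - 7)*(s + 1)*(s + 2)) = 1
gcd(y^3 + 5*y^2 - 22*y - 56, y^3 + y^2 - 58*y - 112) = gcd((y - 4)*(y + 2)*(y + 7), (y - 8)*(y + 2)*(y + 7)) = y^2 + 9*y + 14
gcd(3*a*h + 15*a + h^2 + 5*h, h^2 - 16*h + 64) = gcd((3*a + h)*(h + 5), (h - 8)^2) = 1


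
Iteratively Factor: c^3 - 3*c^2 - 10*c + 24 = (c - 4)*(c^2 + c - 6) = (c - 4)*(c + 3)*(c - 2)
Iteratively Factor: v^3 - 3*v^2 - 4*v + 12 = (v - 3)*(v^2 - 4) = (v - 3)*(v + 2)*(v - 2)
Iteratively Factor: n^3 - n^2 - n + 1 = (n - 1)*(n^2 - 1) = (n - 1)*(n + 1)*(n - 1)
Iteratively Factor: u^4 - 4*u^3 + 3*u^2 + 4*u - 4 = (u + 1)*(u^3 - 5*u^2 + 8*u - 4) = (u - 2)*(u + 1)*(u^2 - 3*u + 2) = (u - 2)*(u - 1)*(u + 1)*(u - 2)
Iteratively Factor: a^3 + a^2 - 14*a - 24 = (a + 2)*(a^2 - a - 12) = (a - 4)*(a + 2)*(a + 3)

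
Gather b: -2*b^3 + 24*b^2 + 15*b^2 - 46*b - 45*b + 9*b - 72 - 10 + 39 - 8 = -2*b^3 + 39*b^2 - 82*b - 51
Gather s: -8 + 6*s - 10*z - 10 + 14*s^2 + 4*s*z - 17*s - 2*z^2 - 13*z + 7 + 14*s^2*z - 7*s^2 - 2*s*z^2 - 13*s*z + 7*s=s^2*(14*z + 7) + s*(-2*z^2 - 9*z - 4) - 2*z^2 - 23*z - 11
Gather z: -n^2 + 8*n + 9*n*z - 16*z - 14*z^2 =-n^2 + 8*n - 14*z^2 + z*(9*n - 16)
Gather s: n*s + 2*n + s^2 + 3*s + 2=2*n + s^2 + s*(n + 3) + 2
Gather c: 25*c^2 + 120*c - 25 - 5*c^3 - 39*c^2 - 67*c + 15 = -5*c^3 - 14*c^2 + 53*c - 10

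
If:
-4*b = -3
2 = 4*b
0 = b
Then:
No Solution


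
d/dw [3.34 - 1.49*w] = -1.49000000000000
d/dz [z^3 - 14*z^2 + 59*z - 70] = 3*z^2 - 28*z + 59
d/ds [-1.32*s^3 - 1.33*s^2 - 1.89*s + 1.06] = -3.96*s^2 - 2.66*s - 1.89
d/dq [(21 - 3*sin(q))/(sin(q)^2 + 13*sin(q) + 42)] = 3*(sin(q)^2 - 14*sin(q) - 133)*cos(q)/(sin(q)^2 + 13*sin(q) + 42)^2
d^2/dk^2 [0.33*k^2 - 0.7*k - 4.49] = 0.660000000000000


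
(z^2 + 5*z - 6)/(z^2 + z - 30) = (z - 1)/(z - 5)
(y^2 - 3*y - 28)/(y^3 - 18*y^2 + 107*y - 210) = (y + 4)/(y^2 - 11*y + 30)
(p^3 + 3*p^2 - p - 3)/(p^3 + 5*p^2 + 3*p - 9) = (p + 1)/(p + 3)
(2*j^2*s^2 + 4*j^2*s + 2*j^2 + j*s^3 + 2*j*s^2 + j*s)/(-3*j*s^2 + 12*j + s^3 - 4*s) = j*(2*j*s^2 + 4*j*s + 2*j + s^3 + 2*s^2 + s)/(-3*j*s^2 + 12*j + s^3 - 4*s)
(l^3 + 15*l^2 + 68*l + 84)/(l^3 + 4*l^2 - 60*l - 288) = (l^2 + 9*l + 14)/(l^2 - 2*l - 48)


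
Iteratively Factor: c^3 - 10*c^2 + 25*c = (c - 5)*(c^2 - 5*c) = (c - 5)^2*(c)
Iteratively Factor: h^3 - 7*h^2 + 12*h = (h)*(h^2 - 7*h + 12) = h*(h - 4)*(h - 3)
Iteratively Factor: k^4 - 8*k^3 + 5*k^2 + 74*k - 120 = (k - 4)*(k^3 - 4*k^2 - 11*k + 30) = (k - 4)*(k + 3)*(k^2 - 7*k + 10) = (k - 5)*(k - 4)*(k + 3)*(k - 2)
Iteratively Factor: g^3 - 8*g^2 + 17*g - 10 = (g - 1)*(g^2 - 7*g + 10) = (g - 2)*(g - 1)*(g - 5)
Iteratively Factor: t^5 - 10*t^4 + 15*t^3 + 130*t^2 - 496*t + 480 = (t + 4)*(t^4 - 14*t^3 + 71*t^2 - 154*t + 120) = (t - 5)*(t + 4)*(t^3 - 9*t^2 + 26*t - 24) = (t - 5)*(t - 2)*(t + 4)*(t^2 - 7*t + 12) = (t - 5)*(t - 4)*(t - 2)*(t + 4)*(t - 3)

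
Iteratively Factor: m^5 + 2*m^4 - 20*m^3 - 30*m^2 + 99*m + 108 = (m - 3)*(m^4 + 5*m^3 - 5*m^2 - 45*m - 36) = (m - 3)*(m + 3)*(m^3 + 2*m^2 - 11*m - 12) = (m - 3)*(m + 1)*(m + 3)*(m^2 + m - 12) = (m - 3)*(m + 1)*(m + 3)*(m + 4)*(m - 3)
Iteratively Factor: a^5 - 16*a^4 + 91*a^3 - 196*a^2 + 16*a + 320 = (a - 4)*(a^4 - 12*a^3 + 43*a^2 - 24*a - 80) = (a - 5)*(a - 4)*(a^3 - 7*a^2 + 8*a + 16) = (a - 5)*(a - 4)^2*(a^2 - 3*a - 4) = (a - 5)*(a - 4)^3*(a + 1)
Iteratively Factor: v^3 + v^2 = (v)*(v^2 + v) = v^2*(v + 1)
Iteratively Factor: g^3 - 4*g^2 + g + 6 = (g - 3)*(g^2 - g - 2) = (g - 3)*(g - 2)*(g + 1)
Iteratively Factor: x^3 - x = (x - 1)*(x^2 + x) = x*(x - 1)*(x + 1)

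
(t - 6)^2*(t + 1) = t^3 - 11*t^2 + 24*t + 36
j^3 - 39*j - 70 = (j - 7)*(j + 2)*(j + 5)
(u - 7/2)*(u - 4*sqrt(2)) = u^2 - 4*sqrt(2)*u - 7*u/2 + 14*sqrt(2)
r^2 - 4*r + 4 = (r - 2)^2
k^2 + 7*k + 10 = (k + 2)*(k + 5)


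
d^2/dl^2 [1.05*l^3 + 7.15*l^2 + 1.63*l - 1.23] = 6.3*l + 14.3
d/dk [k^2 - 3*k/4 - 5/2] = 2*k - 3/4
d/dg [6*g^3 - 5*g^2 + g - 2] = 18*g^2 - 10*g + 1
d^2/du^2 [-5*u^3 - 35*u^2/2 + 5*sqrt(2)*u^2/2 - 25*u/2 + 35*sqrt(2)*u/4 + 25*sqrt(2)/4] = -30*u - 35 + 5*sqrt(2)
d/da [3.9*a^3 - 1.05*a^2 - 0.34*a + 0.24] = 11.7*a^2 - 2.1*a - 0.34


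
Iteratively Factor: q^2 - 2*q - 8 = (q + 2)*(q - 4)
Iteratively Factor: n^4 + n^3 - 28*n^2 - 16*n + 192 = (n + 4)*(n^3 - 3*n^2 - 16*n + 48) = (n + 4)^2*(n^2 - 7*n + 12) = (n - 4)*(n + 4)^2*(n - 3)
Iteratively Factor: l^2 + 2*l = (l)*(l + 2)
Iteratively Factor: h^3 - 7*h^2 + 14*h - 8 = (h - 1)*(h^2 - 6*h + 8) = (h - 4)*(h - 1)*(h - 2)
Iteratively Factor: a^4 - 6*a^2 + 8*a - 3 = (a + 3)*(a^3 - 3*a^2 + 3*a - 1) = (a - 1)*(a + 3)*(a^2 - 2*a + 1) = (a - 1)^2*(a + 3)*(a - 1)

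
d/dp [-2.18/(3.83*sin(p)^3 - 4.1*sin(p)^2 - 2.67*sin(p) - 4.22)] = (25.0482*sin(p)^2 - 17.876*sin(p) - 5.8206)*cos(p)/(-3.83*sin(p)^3 + 4.1*sin(p)^2 + 2.67*sin(p) + 4.22)^2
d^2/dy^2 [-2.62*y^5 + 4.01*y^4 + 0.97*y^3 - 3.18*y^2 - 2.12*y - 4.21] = -52.4*y^3 + 48.12*y^2 + 5.82*y - 6.36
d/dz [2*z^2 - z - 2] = 4*z - 1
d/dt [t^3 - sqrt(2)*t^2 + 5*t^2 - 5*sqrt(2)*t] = 3*t^2 - 2*sqrt(2)*t + 10*t - 5*sqrt(2)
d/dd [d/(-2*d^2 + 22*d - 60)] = (d^2 - 30)/(2*(d^4 - 22*d^3 + 181*d^2 - 660*d + 900))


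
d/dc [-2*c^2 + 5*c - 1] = 5 - 4*c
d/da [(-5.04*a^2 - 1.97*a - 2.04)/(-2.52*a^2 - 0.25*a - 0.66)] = (-3.7044*a^2 - 3.6288*a + 0.7902)/(6.3504*a^4 + 1.26*a^3 + 3.3889*a^2 + 0.33*a + 0.4356)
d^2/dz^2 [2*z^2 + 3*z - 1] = 4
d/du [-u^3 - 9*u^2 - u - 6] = -3*u^2 - 18*u - 1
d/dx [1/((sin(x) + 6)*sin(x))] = -2*(sin(x) + 3)*cos(x)/((sin(x) + 6)^2*sin(x)^2)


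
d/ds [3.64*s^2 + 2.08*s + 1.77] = 7.28*s + 2.08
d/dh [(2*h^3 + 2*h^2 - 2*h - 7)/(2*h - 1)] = 2*(4*h^3 - h^2 - 2*h + 8)/(4*h^2 - 4*h + 1)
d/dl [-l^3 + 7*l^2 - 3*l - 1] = -3*l^2 + 14*l - 3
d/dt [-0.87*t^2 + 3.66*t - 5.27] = 3.66 - 1.74*t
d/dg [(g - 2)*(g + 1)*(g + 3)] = 3*g^2 + 4*g - 5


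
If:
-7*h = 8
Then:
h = -8/7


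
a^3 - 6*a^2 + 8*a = a*(a - 4)*(a - 2)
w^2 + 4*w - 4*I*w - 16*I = (w + 4)*(w - 4*I)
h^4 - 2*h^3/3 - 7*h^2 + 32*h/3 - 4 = (h - 2)*(h - 1)*(h - 2/3)*(h + 3)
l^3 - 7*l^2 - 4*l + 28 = (l - 7)*(l - 2)*(l + 2)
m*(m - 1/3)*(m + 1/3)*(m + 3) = m^4 + 3*m^3 - m^2/9 - m/3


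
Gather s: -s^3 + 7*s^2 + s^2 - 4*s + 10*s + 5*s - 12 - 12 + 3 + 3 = -s^3 + 8*s^2 + 11*s - 18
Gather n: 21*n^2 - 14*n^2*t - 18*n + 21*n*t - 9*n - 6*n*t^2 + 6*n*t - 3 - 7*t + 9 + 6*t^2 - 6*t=n^2*(21 - 14*t) + n*(-6*t^2 + 27*t - 27) + 6*t^2 - 13*t + 6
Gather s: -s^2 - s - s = -s^2 - 2*s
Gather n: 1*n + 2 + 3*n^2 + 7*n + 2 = 3*n^2 + 8*n + 4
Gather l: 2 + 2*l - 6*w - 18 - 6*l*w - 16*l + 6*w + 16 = l*(-6*w - 14)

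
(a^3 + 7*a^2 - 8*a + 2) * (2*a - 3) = 2*a^4 + 11*a^3 - 37*a^2 + 28*a - 6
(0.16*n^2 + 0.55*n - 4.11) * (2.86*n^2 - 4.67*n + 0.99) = 0.4576*n^4 + 0.8258*n^3 - 14.1647*n^2 + 19.7382*n - 4.0689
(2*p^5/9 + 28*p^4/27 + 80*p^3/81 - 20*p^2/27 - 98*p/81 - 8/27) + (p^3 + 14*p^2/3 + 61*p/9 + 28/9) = 2*p^5/9 + 28*p^4/27 + 161*p^3/81 + 106*p^2/27 + 451*p/81 + 76/27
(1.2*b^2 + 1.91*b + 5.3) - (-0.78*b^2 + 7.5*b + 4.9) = 1.98*b^2 - 5.59*b + 0.399999999999999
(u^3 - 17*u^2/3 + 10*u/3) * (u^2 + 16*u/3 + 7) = u^5 - u^4/3 - 179*u^3/9 - 197*u^2/9 + 70*u/3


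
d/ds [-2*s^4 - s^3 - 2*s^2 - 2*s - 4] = -8*s^3 - 3*s^2 - 4*s - 2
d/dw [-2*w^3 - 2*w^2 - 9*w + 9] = -6*w^2 - 4*w - 9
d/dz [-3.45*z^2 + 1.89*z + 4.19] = 1.89 - 6.9*z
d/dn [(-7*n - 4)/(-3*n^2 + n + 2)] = (21*n^2 - 7*n - (6*n - 1)*(7*n + 4) - 14)/(-3*n^2 + n + 2)^2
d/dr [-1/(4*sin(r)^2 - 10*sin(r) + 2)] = (4*sin(r) - 5)*cos(r)/(2*(-5*sin(r) - cos(2*r) + 2)^2)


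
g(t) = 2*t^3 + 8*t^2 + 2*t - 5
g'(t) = 6*t^2 + 16*t + 2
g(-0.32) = -4.89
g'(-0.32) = -2.51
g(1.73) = 32.76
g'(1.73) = 47.64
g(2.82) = 109.11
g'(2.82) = 94.83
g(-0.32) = -4.89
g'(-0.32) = -2.51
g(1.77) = 34.69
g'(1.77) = 49.12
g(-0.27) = -5.00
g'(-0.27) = -1.88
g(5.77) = 657.08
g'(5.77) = 294.08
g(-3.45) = 1.19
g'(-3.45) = 18.22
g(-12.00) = -2333.00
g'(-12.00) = 674.00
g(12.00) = 4627.00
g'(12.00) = 1058.00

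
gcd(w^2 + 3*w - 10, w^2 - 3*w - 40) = w + 5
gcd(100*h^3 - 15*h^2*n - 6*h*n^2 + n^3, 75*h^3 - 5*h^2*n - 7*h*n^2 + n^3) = 25*h^2 - 10*h*n + n^2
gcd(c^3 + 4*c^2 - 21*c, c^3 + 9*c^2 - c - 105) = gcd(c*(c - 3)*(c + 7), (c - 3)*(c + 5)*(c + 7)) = c^2 + 4*c - 21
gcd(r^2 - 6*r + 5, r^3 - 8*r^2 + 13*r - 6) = r - 1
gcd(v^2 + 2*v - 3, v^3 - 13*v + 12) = v - 1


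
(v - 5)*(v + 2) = v^2 - 3*v - 10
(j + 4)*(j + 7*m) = j^2 + 7*j*m + 4*j + 28*m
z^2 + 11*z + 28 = (z + 4)*(z + 7)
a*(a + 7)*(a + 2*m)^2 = a^4 + 4*a^3*m + 7*a^3 + 4*a^2*m^2 + 28*a^2*m + 28*a*m^2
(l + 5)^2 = l^2 + 10*l + 25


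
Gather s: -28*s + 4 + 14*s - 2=2 - 14*s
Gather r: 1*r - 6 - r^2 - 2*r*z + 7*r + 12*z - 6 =-r^2 + r*(8 - 2*z) + 12*z - 12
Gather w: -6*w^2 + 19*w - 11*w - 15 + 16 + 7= -6*w^2 + 8*w + 8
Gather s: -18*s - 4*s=-22*s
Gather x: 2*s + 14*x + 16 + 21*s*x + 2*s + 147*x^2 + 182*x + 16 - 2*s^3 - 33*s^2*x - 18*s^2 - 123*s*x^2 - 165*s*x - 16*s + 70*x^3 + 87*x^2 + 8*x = -2*s^3 - 18*s^2 - 12*s + 70*x^3 + x^2*(234 - 123*s) + x*(-33*s^2 - 144*s + 204) + 32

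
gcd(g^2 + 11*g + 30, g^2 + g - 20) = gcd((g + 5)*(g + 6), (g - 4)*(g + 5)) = g + 5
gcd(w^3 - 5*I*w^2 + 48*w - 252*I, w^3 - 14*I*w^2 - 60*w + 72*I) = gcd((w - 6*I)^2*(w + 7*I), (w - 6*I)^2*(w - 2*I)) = w^2 - 12*I*w - 36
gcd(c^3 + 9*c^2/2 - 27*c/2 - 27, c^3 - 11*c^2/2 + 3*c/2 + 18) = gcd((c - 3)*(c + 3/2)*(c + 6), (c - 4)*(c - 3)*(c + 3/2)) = c^2 - 3*c/2 - 9/2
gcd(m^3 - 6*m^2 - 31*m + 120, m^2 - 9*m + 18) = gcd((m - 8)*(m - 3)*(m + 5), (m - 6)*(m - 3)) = m - 3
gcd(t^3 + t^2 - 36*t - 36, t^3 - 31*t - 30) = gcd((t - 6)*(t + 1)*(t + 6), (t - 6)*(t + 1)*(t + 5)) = t^2 - 5*t - 6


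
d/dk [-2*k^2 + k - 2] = 1 - 4*k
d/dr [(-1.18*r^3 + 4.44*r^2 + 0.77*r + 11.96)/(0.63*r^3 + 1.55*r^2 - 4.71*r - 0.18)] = (-4.6262*r^4 + 10.1454*r^3 - 44.0731*r^2 - 38.6744*r + 56.193)/(0.3969*r^6 + 1.953*r^5 - 3.5321*r^4 - 14.8278*r^3 + 21.6261*r^2 + 1.6956*r + 0.0324)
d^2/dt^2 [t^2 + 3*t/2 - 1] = 2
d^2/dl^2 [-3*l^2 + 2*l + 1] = -6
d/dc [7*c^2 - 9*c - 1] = 14*c - 9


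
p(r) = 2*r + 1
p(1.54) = 4.08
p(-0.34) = 0.32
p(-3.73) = -6.46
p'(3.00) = 2.00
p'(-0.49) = 2.00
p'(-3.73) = 2.00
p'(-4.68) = 2.00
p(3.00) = 7.00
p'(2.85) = 2.00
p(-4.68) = -8.36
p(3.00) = 7.00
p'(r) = 2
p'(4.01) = 2.00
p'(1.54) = 2.00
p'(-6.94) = 2.00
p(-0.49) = 0.02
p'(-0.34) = 2.00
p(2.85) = 6.70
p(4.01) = 9.02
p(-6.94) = -12.88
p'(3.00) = 2.00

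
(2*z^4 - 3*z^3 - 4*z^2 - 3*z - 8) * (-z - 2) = -2*z^5 - z^4 + 10*z^3 + 11*z^2 + 14*z + 16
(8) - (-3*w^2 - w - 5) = 3*w^2 + w + 13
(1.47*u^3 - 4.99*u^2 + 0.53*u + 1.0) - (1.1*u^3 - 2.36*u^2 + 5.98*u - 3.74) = 0.37*u^3 - 2.63*u^2 - 5.45*u + 4.74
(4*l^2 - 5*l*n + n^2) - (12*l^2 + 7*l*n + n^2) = -8*l^2 - 12*l*n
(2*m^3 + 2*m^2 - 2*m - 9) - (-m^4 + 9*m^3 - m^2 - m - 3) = m^4 - 7*m^3 + 3*m^2 - m - 6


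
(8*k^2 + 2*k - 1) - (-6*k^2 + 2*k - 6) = 14*k^2 + 5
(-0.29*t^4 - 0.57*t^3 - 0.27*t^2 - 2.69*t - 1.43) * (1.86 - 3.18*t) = 0.9222*t^5 + 1.2732*t^4 - 0.2016*t^3 + 8.052*t^2 - 0.456*t - 2.6598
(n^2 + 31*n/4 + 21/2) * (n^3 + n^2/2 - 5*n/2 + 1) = n^5 + 33*n^4/4 + 95*n^3/8 - 105*n^2/8 - 37*n/2 + 21/2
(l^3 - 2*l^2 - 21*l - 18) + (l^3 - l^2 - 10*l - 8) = 2*l^3 - 3*l^2 - 31*l - 26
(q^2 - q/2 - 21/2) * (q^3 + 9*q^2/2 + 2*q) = q^5 + 4*q^4 - 43*q^3/4 - 193*q^2/4 - 21*q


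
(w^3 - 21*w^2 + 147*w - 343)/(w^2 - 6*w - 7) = (w^2 - 14*w + 49)/(w + 1)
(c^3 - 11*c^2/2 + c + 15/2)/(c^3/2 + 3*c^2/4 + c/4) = 2*(2*c^2 - 13*c + 15)/(c*(2*c + 1))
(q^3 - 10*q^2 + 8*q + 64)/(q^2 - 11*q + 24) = (q^2 - 2*q - 8)/(q - 3)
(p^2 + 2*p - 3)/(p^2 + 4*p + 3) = (p - 1)/(p + 1)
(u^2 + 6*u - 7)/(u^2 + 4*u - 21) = (u - 1)/(u - 3)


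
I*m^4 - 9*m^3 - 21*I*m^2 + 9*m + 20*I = (m + 1)*(m + 4*I)*(m + 5*I)*(I*m - I)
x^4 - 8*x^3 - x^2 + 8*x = x*(x - 8)*(x - 1)*(x + 1)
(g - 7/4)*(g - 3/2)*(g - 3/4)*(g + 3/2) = g^4 - 5*g^3/2 - 15*g^2/16 + 45*g/8 - 189/64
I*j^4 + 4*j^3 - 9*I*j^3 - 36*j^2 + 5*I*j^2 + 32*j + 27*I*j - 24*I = (j - 8)*(j - 3*I)*(j - I)*(I*j - I)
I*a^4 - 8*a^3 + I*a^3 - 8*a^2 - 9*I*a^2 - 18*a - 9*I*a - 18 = (a + 1)*(a + 3*I)*(a + 6*I)*(I*a + 1)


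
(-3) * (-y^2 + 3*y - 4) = 3*y^2 - 9*y + 12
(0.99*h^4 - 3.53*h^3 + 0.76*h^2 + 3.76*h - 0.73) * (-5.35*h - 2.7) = -5.2965*h^5 + 16.2125*h^4 + 5.465*h^3 - 22.168*h^2 - 6.2465*h + 1.971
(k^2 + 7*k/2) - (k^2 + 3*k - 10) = k/2 + 10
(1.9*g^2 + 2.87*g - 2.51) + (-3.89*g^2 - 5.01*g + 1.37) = -1.99*g^2 - 2.14*g - 1.14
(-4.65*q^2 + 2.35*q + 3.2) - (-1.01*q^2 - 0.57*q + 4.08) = -3.64*q^2 + 2.92*q - 0.88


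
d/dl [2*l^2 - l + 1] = 4*l - 1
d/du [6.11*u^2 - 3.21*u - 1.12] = 12.22*u - 3.21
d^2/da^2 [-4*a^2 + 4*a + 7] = -8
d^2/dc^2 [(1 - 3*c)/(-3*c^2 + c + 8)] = 2*(3*(2 - 9*c)*(-3*c^2 + c + 8) - (3*c - 1)*(6*c - 1)^2)/(-3*c^2 + c + 8)^3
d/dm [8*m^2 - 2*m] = 16*m - 2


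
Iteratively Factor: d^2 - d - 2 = (d + 1)*(d - 2)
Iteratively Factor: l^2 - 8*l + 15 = (l - 3)*(l - 5)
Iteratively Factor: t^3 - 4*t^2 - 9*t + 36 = (t - 3)*(t^2 - t - 12) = (t - 3)*(t + 3)*(t - 4)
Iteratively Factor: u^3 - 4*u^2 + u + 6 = (u - 2)*(u^2 - 2*u - 3) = (u - 3)*(u - 2)*(u + 1)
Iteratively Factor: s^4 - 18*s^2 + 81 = (s - 3)*(s^3 + 3*s^2 - 9*s - 27) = (s - 3)*(s + 3)*(s^2 - 9) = (s - 3)*(s + 3)^2*(s - 3)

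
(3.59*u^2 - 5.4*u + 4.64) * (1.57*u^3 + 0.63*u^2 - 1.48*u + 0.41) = 5.6363*u^5 - 6.2163*u^4 - 1.4304*u^3 + 12.3871*u^2 - 9.0812*u + 1.9024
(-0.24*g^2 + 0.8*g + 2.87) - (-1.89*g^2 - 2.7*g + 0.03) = 1.65*g^2 + 3.5*g + 2.84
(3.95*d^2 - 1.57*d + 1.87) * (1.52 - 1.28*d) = -5.056*d^3 + 8.0136*d^2 - 4.78*d + 2.8424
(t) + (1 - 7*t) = 1 - 6*t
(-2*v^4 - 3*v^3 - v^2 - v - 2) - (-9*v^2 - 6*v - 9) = -2*v^4 - 3*v^3 + 8*v^2 + 5*v + 7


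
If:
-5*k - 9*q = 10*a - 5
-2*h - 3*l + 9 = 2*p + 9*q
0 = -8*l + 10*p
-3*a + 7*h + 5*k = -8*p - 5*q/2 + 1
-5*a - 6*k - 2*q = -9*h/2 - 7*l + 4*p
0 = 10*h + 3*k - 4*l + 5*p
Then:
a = -248443/530968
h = 18387/265484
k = -30645/132742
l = -113805/265484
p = -22761/66371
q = 319565/265484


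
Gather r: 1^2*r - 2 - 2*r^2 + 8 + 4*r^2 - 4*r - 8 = 2*r^2 - 3*r - 2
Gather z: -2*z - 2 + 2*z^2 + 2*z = 2*z^2 - 2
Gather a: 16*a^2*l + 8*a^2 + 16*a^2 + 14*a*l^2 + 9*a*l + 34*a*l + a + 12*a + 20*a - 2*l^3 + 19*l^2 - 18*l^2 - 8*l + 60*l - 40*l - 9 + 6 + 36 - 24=a^2*(16*l + 24) + a*(14*l^2 + 43*l + 33) - 2*l^3 + l^2 + 12*l + 9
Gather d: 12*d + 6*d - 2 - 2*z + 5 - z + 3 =18*d - 3*z + 6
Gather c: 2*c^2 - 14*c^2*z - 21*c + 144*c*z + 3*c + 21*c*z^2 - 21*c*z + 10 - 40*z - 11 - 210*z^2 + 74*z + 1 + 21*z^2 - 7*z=c^2*(2 - 14*z) + c*(21*z^2 + 123*z - 18) - 189*z^2 + 27*z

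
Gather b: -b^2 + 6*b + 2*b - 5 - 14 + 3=-b^2 + 8*b - 16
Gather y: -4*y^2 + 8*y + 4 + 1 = -4*y^2 + 8*y + 5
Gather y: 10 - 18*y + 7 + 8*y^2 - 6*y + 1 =8*y^2 - 24*y + 18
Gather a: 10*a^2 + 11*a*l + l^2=10*a^2 + 11*a*l + l^2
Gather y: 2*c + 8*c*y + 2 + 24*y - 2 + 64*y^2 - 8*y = 2*c + 64*y^2 + y*(8*c + 16)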